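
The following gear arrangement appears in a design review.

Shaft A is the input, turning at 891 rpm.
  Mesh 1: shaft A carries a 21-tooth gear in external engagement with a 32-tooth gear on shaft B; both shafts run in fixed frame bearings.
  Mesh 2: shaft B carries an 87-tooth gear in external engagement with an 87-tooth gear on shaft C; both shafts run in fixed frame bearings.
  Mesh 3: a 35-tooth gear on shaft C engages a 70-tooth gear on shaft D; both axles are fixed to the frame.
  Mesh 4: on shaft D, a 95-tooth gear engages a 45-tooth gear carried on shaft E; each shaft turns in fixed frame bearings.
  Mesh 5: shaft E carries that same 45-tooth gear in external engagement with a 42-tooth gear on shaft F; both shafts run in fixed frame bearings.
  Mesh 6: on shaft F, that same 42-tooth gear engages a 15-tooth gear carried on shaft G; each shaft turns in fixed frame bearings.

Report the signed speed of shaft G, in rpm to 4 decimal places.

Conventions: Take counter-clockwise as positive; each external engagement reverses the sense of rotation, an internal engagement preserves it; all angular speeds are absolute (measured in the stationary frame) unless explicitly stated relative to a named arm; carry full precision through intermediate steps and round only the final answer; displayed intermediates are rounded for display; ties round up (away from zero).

+1851.6094 rpm

recognized (7 fixed axles, 6 meshes): fixed-axis compound train
mesh 1 [21T→32T]: ω = 891.0000×21/32 = 584.7188 rpm, sense flips to −
mesh 2 [87T→87T]: ω = 584.7188×87/87 = 584.7188 rpm, sense flips to +
mesh 3 [35T→70T]: ω = 584.7188×35/70 = 292.3594 rpm, sense flips to −
mesh 4 [95T→45T]: ω = 292.3594×95/45 = 617.2031 rpm, sense flips to +
mesh 5 [45T→42T]: ω = 617.2031×45/42 = 661.2891 rpm, sense flips to −
mesh 6 [42T→15T]: ω = 661.2891×42/15 = 1851.6094 rpm, sense flips to +
signed output speed = +1851.6094 rpm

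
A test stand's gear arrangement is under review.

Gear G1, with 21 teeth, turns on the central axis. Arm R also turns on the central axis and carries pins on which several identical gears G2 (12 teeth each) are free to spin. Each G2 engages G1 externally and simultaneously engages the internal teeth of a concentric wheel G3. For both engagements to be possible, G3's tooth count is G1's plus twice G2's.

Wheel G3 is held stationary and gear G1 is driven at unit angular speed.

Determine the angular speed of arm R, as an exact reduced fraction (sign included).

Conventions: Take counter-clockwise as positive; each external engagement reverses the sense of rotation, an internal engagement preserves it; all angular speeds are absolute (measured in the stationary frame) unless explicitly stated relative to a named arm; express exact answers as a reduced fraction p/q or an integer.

7/22

recognized (axles ride arm R): planetary set, 21/12/45 teeth
ring teeth: 21 + 2·12 = 45
21(ω_sun−ω_arm) = −45(ω_ring−ω_arm),  ω_ring = 0, ω_sun = 1
21(1−ω_arm) = −45(0−ω_arm)  ⇒  66·ω_arm = 21  ⇒  ω_arm = 7/22
exact speed ratio = 7/22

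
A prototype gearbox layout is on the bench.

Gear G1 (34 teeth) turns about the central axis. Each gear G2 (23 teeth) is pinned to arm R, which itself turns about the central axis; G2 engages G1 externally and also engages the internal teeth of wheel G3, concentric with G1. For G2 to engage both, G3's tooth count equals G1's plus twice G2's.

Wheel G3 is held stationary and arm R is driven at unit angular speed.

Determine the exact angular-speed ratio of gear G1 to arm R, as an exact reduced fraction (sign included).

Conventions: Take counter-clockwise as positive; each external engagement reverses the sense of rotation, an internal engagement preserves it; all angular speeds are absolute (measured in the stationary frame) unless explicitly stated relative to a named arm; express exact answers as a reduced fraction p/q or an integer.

57/17

topology: planetary set — G1 34T / G2 23T / G3 80T, arm = carrier (Willis)
ring teeth: 34 + 2·23 = 80
34(ω_sun−ω_arm) = −80(ω_ring−ω_arm),  ω_ring = 0, ω_arm = 1
ω_sun = 1 − (80/34)(0−1) = 57/17
ω_out/ω_in = 57/17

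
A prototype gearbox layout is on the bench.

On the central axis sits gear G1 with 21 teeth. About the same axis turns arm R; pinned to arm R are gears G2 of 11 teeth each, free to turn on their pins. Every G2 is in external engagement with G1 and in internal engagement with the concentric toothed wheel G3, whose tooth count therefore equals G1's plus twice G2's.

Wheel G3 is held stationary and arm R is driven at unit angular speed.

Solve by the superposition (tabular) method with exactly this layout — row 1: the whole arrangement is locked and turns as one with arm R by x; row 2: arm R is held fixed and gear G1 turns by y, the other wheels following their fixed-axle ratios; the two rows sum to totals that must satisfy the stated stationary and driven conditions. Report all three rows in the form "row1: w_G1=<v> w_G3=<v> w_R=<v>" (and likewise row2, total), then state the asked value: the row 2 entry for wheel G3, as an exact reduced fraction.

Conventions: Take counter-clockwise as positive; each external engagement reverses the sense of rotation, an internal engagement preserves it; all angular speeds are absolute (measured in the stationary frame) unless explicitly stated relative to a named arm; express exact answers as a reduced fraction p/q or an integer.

row1: w_G1=1 w_G3=1 w_R=1
row2: w_G1=43/21 w_G3=-1 w_R=0
total: w_G1=64/21 w_G3=0 w_R=1
asked value: -1

class = planetary set [G3 = 21+2·11 = 43; Willis about the carrier]
row 1 — lock + rotate with arm: ω_sun = ω_ring = ω_arm = x
superposition row 2 [arm held]: sun y, ring −(21/43)·y, arm 0
boundary: total ω_ring = x − (21/43)·y = 0 and total ω_arm = x = 1  ⇒  y = 43/21, x = 1
row 2 ring = −(21/43)·43/21 = -1
totals (row 1 + row 2): sun 1 + 43/21 = 64/21, ring 1 + (-1) = 0, arm 1 + 0 = 1
asked cell (row2, ring) = -1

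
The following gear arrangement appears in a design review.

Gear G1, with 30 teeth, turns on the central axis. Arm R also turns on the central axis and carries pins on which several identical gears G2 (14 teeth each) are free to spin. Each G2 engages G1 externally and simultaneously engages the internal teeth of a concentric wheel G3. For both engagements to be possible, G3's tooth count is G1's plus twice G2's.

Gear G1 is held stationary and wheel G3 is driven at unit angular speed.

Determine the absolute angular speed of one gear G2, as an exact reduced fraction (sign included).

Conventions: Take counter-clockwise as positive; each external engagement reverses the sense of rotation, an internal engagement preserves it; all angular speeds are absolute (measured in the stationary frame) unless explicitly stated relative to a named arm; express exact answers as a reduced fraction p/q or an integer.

29/14

planetary set (30T centre, 14T on arm, 58T internal) — Willis relation
ring teeth: 30 + 2·14 = 58
30(ω_sun−ω_arm) = −58(ω_ring−ω_arm),  ω_sun = 0, ω_ring = 1
30(0−ω_arm) = −58(1−ω_arm)  ⇒  88·ω_arm = 58  ⇒  ω_arm = 29/44
sun–planet mesh: 30·(0−29/44) = −14·(ω_p−ω_arm)  ⇒  ω_p−ω_arm = 435/308
ω_p = 29/44 + 435/308 = 29/14
exact speed ratio = 29/14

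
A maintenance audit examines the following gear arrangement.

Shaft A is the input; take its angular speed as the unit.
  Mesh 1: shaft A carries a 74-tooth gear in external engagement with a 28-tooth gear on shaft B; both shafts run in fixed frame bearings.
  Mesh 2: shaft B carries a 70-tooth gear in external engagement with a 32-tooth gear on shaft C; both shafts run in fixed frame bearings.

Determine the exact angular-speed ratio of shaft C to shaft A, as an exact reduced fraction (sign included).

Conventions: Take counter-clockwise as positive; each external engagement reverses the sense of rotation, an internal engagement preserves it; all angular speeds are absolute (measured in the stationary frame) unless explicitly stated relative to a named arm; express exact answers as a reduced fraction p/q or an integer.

185/32

class = fixed-axis compound train [2 meshes; 2 ratios multiply, 2 sense flips]
mesh 1 [74T→28T]: running ratio 37/14, sense −
mesh 2 [70T→32T]: running ratio 185/32, sense +
ω_out/ω_in = 185/32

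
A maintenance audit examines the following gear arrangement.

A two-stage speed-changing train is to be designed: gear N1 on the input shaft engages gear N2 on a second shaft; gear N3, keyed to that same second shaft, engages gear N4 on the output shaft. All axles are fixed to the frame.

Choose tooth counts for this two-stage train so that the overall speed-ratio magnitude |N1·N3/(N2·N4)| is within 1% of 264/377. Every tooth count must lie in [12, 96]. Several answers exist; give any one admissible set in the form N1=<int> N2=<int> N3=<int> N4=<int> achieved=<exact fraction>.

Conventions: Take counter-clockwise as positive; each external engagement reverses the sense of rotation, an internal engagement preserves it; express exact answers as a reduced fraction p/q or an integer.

class = fixed-axis compound train [2-stage, 264/377 wanted]
target = 264/377 in lowest terms: an exact hit needs N1·N3 = k·264 and N2·N4 = k·377 for one integer k, every count in [12, 96]; additionally prefer no 1:1 stage (N1 ≠ N2, N3 ≠ N4)
k = 1: N1·N3 = 264 = 12·22, N2·N4 = 377 = 13·29
achieved = 12·22/(13·29) = 264/377; |achieved − target| = 0 ≤ 66/9425 ✓

N1=12 N2=13 N3=22 N4=29 achieved=264/377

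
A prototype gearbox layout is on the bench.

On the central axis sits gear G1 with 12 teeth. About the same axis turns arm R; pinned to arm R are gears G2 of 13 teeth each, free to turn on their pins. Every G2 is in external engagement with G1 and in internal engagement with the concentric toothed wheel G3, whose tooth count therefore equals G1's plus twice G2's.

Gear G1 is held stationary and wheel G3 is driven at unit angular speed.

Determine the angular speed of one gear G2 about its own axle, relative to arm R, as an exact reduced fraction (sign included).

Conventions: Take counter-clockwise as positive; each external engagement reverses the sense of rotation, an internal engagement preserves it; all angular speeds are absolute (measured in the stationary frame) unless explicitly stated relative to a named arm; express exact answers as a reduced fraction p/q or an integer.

topology: planetary set — G1 12T / G2 13T / G3 38T, arm = carrier (Willis)
ring teeth: 12 + 2·13 = 38
12(ω_sun−ω_arm) = −38(ω_ring−ω_arm),  ω_sun = 0, ω_ring = 1
12(0−ω_arm) = −38(1−ω_arm)  ⇒  50·ω_arm = 38  ⇒  ω_arm = 19/25
sun–planet mesh: 12·(0−19/25) = −13·(ω_p−ω_arm)  ⇒  ω_p−ω_arm = 228/325
exact speed ratio = 228/325

228/325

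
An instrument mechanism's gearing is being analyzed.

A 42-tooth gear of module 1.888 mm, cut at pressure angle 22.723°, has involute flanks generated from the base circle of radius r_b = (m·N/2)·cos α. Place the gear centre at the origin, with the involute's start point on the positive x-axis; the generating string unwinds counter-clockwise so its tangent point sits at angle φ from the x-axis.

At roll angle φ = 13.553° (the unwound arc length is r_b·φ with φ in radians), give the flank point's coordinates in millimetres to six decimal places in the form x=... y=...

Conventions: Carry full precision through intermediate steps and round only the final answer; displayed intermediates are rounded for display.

x=37.579502 y=0.160442

class = single-mesh tooth geometry [base-circle involute, m = 1.888, 42T]
pitch radius r_p = m·N/2 = 1.888·42/2 = 39.648000
base radius r_b = r_p·cos α = 39.648000·cos 22.723° = 36.570645
roll angle φ = 13.553° = 0.23654447 rad
x = r_b·(cos φ + φ·sin φ) = 37.579502
y = r_b·(sin φ − φ·cos φ) = 0.160442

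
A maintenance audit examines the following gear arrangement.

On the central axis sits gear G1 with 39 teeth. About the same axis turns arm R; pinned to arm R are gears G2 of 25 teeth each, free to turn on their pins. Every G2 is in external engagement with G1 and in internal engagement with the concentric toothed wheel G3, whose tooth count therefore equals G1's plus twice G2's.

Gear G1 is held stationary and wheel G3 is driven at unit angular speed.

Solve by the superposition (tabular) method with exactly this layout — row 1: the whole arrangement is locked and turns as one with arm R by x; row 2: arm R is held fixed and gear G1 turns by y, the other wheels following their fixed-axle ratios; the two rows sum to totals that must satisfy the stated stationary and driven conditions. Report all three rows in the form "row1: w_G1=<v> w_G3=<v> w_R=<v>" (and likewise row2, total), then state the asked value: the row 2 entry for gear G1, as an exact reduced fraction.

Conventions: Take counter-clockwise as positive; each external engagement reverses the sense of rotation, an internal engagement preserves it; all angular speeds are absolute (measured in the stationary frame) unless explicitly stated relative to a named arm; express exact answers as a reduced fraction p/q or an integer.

class = planetary set [G3 = 39+2·25 = 89; Willis about the carrier]
superposition row 1 [locked train]: every member turns x
row 2 — arm fixed, fixed-axis ratios: sun y, ring −(39/89)·y, arm 0
boundary: total ω_sun = x + y = 0 and total ω_ring = x − (39/89)·y = 1  ⇒  y = -89/128, x = 89/128
row 2 ring = −(39/89)·(-89/128) = 39/128
totals (row 1 + row 2): sun 89/128 + (-89/128) = 0, ring 89/128 + 39/128 = 1, arm 89/128 + 0 = 89/128
asked cell (row2, sun) = -89/128

row1: w_G1=89/128 w_G3=89/128 w_R=89/128
row2: w_G1=-89/128 w_G3=39/128 w_R=0
total: w_G1=0 w_G3=1 w_R=89/128
asked value: -89/128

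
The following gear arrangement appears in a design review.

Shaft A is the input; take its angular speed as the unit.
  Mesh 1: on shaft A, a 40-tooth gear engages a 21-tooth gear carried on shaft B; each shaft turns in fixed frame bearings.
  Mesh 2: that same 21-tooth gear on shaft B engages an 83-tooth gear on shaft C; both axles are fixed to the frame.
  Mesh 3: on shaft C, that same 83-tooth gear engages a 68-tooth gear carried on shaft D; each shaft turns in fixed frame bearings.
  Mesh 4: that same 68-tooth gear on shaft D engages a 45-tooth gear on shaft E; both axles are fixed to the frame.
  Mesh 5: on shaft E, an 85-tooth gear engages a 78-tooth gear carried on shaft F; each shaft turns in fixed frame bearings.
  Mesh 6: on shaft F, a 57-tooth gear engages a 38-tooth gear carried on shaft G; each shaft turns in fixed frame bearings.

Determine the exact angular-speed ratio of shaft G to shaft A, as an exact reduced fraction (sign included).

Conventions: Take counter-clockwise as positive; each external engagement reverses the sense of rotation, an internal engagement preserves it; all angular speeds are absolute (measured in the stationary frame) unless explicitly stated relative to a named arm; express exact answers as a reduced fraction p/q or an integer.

170/117

class = fixed-axis compound train [6 meshes; 6 ratios multiply, 6 sense flips]
mesh 1 [40T→21T]: running ratio 40/21, sense −
mesh 2 [21T→83T]: running ratio 40/83, sense +
mesh 3 [83T→68T]: running ratio 10/17, sense −
mesh 4 [68T→45T]: running ratio 8/9, sense +
mesh 5 [85T→78T]: running ratio 340/351, sense −
mesh 6 [57T→38T]: running ratio 170/117, sense +
ω_out/ω_in = 170/117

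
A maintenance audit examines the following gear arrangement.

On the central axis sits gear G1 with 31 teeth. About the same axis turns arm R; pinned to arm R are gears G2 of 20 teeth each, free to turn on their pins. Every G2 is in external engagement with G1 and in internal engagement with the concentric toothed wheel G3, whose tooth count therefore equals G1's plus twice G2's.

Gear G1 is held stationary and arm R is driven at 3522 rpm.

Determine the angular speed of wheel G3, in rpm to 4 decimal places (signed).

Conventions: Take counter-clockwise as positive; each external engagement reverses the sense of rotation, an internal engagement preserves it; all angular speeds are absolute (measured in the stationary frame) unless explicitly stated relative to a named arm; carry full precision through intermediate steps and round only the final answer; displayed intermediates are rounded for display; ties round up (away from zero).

recognized (axles ride arm R): planetary set, 31/20/71 teeth
normalise by the input: solve with ω_arm = 1, then scale by 3522 rpm
ring teeth: 31 + 2·20 = 71
31(ω_sun−ω_arm) = −71(ω_ring−ω_arm),  ω_sun = 0, ω_arm = 1
ω_ring = 1 − (31/71)(0−1) = 102/71
scale: ω_ring = 102/71 × 3522 rpm = +5059.7746 rpm

+5059.7746 rpm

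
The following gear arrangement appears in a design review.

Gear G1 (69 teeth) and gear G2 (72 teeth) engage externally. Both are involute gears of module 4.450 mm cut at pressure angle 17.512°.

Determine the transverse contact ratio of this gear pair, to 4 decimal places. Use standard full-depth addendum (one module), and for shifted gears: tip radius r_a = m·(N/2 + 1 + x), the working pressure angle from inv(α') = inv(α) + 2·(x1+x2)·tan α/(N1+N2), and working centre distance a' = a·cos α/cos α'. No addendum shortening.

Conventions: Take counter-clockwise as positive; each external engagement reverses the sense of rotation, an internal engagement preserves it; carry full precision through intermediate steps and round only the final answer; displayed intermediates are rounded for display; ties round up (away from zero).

single-mesh involute tooth geometry (69T engaging 72T at module 4.450)
base radii: r_b1 = 146.409723, r_b2 = 152.775363
tip radii: r_a1 = 157.975000, r_a2 = 164.650000
no profile shift: α' = α, a' = a
action lengths: √(r_a1²−r_b1²) = 59.332063, √(r_a2²−r_b2²) = 61.394715
base pitch p_b = π·m·cos α = 13.332165
CR = (59.332063 + 61.394715 − 313.725000·sin 17.51200°)/13.332165 = 1.974562
contact ratio ≈ 1.9746

1.9746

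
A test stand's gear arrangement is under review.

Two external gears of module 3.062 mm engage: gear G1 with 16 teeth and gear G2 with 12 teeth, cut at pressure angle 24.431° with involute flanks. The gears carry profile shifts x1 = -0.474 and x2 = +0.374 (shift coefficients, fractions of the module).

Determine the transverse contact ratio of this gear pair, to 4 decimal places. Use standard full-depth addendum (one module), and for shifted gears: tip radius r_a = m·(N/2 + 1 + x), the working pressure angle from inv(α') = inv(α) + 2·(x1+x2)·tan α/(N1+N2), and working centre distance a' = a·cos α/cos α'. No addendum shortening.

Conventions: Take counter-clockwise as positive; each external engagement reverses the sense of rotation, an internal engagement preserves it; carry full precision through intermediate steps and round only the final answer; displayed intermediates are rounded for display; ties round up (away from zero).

single-mesh involute tooth geometry (16T engaging 12T at module 3.062)
base radii: r_b1 = 22.302629, r_b2 = 16.726971
tip radii: r_a1 = 26.106612, r_a2 = 22.579188
inv(α') = inv(24.431°) + 2·(-0.474+0.374)·tan α/(16+12) = 0.02462647  ⇒  α' = 23.48983°
a' = a·cos α / cos α' = 42.8680·cos 24.431°/cos 23.48983° = 42.556197
action lengths: √(r_a1²−r_b1²) = 13.570112, √(r_a2²−r_b2²) = 15.166679
base pitch p_b = π·m·cos α = 8.758222
CR = (13.570112 + 15.166679 − 42.556197·sin 23.48983°)/8.758222 = 1.344391
contact ratio ≈ 1.3444

1.3444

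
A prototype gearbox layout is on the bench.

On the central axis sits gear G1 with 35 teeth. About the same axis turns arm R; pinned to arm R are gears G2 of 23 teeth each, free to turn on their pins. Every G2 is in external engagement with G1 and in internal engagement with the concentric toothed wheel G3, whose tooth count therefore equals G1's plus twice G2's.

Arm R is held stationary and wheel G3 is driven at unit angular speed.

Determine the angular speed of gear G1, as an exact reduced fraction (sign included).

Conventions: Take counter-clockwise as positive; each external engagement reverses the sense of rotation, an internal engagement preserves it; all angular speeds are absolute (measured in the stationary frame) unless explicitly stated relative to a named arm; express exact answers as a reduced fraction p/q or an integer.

planetary set (35T centre, 23T on arm, 81T internal) — Willis relation
ring teeth: 35 + 2·23 = 81
35(ω_sun−ω_arm) = −81(ω_ring−ω_arm),  ω_arm = 0, ω_ring = 1
ω_sun = 0 − (81/35)(1−0) = -81/35
exact speed ratio = -81/35

-81/35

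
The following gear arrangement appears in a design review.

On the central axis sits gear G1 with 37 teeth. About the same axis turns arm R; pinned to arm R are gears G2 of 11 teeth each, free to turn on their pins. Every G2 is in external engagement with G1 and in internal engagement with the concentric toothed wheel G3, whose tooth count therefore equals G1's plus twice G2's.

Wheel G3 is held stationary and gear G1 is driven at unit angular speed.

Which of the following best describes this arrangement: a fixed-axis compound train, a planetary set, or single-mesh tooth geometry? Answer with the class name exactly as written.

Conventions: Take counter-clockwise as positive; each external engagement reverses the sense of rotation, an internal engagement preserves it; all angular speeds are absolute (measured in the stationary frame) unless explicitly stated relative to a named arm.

class = planetary set [G3 = 37+2·11 = 59; Willis about the carrier]
classification: planetary set

planetary set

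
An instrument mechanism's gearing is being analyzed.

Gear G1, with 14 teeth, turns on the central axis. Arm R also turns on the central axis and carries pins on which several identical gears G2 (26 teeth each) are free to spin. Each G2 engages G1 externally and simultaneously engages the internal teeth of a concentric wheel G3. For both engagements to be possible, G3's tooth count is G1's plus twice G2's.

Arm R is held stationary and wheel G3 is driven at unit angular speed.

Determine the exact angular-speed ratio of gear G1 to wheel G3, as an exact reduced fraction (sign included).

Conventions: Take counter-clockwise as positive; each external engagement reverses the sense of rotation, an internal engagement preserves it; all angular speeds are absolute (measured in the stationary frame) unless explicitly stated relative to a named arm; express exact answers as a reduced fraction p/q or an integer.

planetary set (14T centre, 26T on arm, 66T internal) — Willis relation
ring teeth: 14 + 2·26 = 66
14(ω_sun−ω_arm) = −66(ω_ring−ω_arm),  ω_arm = 0, ω_ring = 1
ω_sun = 0 − (66/14)(1−0) = -33/7
ω_out/ω_in = -33/7

-33/7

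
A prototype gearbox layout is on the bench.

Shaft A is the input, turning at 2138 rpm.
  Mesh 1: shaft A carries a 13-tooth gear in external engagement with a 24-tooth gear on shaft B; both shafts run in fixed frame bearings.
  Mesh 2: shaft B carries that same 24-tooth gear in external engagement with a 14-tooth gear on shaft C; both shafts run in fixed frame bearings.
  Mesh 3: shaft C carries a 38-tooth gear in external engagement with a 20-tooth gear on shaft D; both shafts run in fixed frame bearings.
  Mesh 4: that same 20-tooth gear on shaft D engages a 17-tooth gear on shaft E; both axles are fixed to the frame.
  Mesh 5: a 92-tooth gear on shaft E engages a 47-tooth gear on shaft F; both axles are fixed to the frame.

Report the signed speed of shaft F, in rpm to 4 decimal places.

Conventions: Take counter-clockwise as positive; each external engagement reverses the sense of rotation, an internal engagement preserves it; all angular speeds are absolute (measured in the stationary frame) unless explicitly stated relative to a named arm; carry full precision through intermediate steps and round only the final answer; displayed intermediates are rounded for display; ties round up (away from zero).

topology: fixed-axis compound train — 5 meshes, A→F
mesh 1 [13T→24T]: ω = 2138.0000×13/24 = 1158.0833 rpm, sense flips to −
mesh 2 [24T→14T]: ω = 1158.0833×24/14 = 1985.2857 rpm, sense flips to +
mesh 3 [38T→20T]: ω = 1985.2857×38/20 = 3772.0429 rpm, sense flips to −
mesh 4 [20T→17T]: ω = 3772.0429×20/17 = 4437.6975 rpm, sense flips to +
mesh 5 [92T→47T]: ω = 4437.6975×92/47 = 8686.5568 rpm, sense flips to −
signed output speed = -8686.5568 rpm

-8686.5568 rpm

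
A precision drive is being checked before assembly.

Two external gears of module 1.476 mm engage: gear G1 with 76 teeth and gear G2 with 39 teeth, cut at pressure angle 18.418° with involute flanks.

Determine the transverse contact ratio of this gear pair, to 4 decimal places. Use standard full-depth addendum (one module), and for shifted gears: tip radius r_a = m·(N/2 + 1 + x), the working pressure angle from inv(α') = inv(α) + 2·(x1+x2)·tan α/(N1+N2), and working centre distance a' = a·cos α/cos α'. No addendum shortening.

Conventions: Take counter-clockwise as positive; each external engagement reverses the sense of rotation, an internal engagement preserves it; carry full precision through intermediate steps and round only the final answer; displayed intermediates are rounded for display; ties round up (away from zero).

class = single-mesh tooth geometry [involute pair 76T × 39T, m = 1.476]
base radii: r_b1 = 53.214993, r_b2 = 27.307694
tip radii: r_a1 = 57.564000, r_a2 = 30.258000
no profile shift: α' = α, a' = a
action lengths: √(r_a1²−r_b1²) = 21.949455, √(r_a2²−r_b2²) = 13.032130
base pitch p_b = π·m·cos α = 4.399469
CR = (21.949455 + 13.032130 − 84.870000·sin 18.41800°)/4.399469 = 1.856395
contact ratio ≈ 1.8564

1.8564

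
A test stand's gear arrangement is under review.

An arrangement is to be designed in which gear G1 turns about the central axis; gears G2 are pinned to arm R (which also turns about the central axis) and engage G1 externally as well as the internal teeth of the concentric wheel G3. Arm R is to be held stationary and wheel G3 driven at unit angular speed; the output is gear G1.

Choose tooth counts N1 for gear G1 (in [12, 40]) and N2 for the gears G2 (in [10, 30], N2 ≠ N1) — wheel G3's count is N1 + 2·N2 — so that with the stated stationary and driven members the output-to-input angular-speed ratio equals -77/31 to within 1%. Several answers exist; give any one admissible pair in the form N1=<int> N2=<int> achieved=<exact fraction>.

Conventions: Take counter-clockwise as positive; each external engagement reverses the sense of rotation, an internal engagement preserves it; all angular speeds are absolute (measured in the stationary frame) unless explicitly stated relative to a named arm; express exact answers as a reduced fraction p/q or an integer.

planetary set to be sized for -77/31 (Willis relation)
Willis with ω_arm = 0: ω_sun/ω_ring = −N3/N1; set equal to -77/31  ⇒  N3/N1 = −(-77/31) = 77/31
N3 = N1 + 2·N2  ⇒  N2/N1 = (N3/N1 − 1)/2 = (77/31 − 1)/2 = 23/31
smallest multiple with N1 ≥ 12 and N2 ≥ 10: k = 1  ⇒  N1 = 1·31 = 31, N2 = 1·23 = 23 (N1 ≤ 40, N2 ≤ 30, N2 ≠ N1 ✓), N3 = 31 + 2·23 = 77
check: −N3/N1 with N1 = 31, N3 = 77 gives -77/31; |achieved − target| = 0 ≤ 77/3100 ✓

N1=31 N2=23 achieved=-77/31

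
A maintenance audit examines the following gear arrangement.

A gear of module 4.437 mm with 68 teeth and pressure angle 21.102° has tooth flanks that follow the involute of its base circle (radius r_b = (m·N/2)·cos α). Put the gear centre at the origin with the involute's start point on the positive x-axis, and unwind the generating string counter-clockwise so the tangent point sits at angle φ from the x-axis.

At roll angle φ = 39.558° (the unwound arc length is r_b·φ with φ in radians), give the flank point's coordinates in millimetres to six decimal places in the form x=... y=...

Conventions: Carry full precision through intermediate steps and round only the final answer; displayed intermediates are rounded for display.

x=170.392881 y=14.716060

single-mesh involute tooth geometry (68T wheel at module 4.437)
pitch radius r_p = m·N/2 = 4.437·68/2 = 150.858000
base radius r_b = r_p·cos α = 150.858000·cos 21.102° = 140.741609
roll angle φ = 39.558° = 0.69041735 rad
x = r_b·(cos φ + φ·sin φ) = 170.392881
y = r_b·(sin φ − φ·cos φ) = 14.716060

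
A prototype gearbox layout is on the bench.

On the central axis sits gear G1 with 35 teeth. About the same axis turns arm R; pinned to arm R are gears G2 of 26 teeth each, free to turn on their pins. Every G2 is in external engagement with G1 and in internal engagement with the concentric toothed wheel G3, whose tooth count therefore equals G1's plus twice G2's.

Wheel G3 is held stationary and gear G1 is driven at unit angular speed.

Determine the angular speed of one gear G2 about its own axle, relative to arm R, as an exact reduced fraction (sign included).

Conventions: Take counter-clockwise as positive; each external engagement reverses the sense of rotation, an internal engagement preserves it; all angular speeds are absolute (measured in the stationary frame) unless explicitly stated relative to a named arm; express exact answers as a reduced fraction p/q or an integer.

-3045/3172

class = planetary set [G3 = 35+2·26 = 87; Willis about the carrier]
ring teeth: 35 + 2·26 = 87
35(ω_sun−ω_arm) = −87(ω_ring−ω_arm),  ω_ring = 0, ω_sun = 1
35(1−ω_arm) = −87(0−ω_arm)  ⇒  122·ω_arm = 35  ⇒  ω_arm = 35/122
sun–planet mesh: 35·(1−35/122) = −26·(ω_p−ω_arm)  ⇒  ω_p−ω_arm = -3045/3172
exact speed ratio = -3045/3172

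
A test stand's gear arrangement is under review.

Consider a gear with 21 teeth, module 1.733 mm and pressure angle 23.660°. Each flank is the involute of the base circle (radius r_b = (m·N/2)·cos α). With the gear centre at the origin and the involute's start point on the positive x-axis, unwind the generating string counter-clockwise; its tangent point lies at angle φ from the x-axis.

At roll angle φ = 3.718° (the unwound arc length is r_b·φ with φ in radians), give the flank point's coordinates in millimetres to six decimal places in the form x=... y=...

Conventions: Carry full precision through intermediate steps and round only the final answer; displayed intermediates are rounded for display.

x=16.702011 y=0.001517

class = single-mesh tooth geometry [base-circle involute, m = 1.733, 21T]
pitch radius r_p = m·N/2 = 1.733·21/2 = 18.196500
base radius r_b = r_p·cos α = 18.196500·cos 23.660° = 16.666956
roll angle φ = 3.718° = 0.06489134 rad
x = r_b·(cos φ + φ·sin φ) = 16.702011
y = r_b·(sin φ − φ·cos φ) = 0.001517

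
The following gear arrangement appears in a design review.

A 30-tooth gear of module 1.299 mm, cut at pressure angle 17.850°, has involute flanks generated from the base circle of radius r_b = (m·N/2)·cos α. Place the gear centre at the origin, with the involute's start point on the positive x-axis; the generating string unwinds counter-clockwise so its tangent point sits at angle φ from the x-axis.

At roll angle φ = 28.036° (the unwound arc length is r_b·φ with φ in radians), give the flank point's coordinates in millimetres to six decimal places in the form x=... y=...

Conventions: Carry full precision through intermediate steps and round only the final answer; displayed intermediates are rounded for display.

class = single-mesh tooth geometry [base-circle involute, m = 1.299, 30T]
pitch radius r_p = m·N/2 = 1.299·30/2 = 19.485000
base radius r_b = r_p·cos α = 19.485000·cos 17.850° = 18.547036
roll angle φ = 28.036° = 0.48932051 rad
x = r_b·(cos φ + φ·sin φ) = 20.636284
y = r_b·(sin φ − φ·cos φ) = 0.707130

x=20.636284 y=0.707130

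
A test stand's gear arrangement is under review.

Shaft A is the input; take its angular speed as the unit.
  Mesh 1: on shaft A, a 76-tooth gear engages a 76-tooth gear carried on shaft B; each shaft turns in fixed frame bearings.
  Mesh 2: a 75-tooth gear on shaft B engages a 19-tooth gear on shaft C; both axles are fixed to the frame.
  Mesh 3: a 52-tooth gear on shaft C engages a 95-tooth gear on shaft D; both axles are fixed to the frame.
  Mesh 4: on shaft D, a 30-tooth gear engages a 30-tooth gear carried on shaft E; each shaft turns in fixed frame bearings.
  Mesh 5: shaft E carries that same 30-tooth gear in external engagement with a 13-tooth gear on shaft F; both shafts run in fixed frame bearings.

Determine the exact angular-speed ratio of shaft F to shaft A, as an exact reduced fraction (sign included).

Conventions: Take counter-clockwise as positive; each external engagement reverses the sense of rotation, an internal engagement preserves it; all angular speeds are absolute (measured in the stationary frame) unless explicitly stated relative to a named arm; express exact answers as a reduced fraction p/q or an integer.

class = fixed-axis compound train [5 meshes; 5 ratios multiply, 5 sense flips]
mesh 1 [76T→76T]: running ratio 1, sense −
mesh 2 [75T→19T]: running ratio 75/19, sense +
mesh 3 [52T→95T]: running ratio 780/361, sense −
mesh 4 [30T→30T]: running ratio 780/361, sense +
mesh 5 [30T→13T]: running ratio 1800/361, sense −
ω_out/ω_in = -1800/361

-1800/361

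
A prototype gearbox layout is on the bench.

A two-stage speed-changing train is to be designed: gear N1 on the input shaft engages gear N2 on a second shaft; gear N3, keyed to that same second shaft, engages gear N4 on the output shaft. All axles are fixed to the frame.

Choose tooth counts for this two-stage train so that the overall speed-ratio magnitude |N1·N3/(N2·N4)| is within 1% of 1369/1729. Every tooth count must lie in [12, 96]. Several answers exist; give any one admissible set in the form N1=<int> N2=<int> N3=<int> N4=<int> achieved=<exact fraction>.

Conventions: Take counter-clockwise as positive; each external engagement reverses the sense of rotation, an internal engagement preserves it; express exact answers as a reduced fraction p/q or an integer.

N1=37 N2=19 N3=37 N4=91 achieved=1369/1729

class = fixed-axis compound train [2-stage, 1369/1729 wanted]
target = 1369/1729 in lowest terms: an exact hit needs N1·N3 = k·1369 and N2·N4 = k·1729 for one integer k, every count in [12, 96]; additionally prefer no 1:1 stage (N1 ≠ N2, N3 ≠ N4)
k = 1: N1·N3 = 1369 = 37·37, N2·N4 = 1729 = 19·91
achieved = 37·37/(19·91) = 1369/1729; |achieved − target| = 0 ≤ 1369/172900 ✓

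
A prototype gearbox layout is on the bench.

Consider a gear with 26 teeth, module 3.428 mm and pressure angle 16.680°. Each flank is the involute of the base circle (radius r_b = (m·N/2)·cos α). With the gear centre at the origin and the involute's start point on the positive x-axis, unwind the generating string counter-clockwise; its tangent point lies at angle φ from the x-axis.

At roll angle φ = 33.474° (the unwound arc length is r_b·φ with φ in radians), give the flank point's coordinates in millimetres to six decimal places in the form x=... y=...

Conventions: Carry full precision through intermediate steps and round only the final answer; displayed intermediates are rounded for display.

x=49.364301 y=2.741901

class = single-mesh tooth geometry [base-circle involute, m = 3.428, 26T]
pitch radius r_p = m·N/2 = 3.428·26/2 = 44.564000
base radius r_b = r_p·cos α = 44.564000·cos 16.680° = 42.688869
roll angle φ = 33.474° = 0.58423151 rad
x = r_b·(cos φ + φ·sin φ) = 49.364301
y = r_b·(sin φ − φ·cos φ) = 2.741901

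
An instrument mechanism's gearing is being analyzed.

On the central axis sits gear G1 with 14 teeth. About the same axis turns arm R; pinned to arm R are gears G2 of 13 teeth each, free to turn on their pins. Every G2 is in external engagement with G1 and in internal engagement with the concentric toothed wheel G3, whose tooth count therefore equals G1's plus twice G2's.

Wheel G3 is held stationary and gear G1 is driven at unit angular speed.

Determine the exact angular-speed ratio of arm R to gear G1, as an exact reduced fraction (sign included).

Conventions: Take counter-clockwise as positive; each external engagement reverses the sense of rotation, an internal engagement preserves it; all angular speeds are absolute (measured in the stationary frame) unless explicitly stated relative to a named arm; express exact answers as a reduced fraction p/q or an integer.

class = planetary set [G3 = 14+2·13 = 40; Willis about the carrier]
ring teeth: 14 + 2·13 = 40
14(ω_sun−ω_arm) = −40(ω_ring−ω_arm),  ω_ring = 0, ω_sun = 1
14(1−ω_arm) = −40(0−ω_arm)  ⇒  54·ω_arm = 14  ⇒  ω_arm = 7/27
ω_out/ω_in = 7/27

7/27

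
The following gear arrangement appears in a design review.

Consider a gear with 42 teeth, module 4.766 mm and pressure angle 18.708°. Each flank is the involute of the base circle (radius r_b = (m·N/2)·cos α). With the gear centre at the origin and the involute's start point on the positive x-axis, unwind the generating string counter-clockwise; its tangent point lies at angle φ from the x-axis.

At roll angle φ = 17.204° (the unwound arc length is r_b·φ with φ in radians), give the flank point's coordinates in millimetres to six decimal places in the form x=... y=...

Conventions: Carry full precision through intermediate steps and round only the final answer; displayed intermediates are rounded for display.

single-mesh involute tooth geometry (42T wheel at module 4.766)
pitch radius r_p = m·N/2 = 4.766·42/2 = 100.086000
base radius r_b = r_p·cos α = 100.086000·cos 18.708° = 94.798006
roll angle φ = 17.204° = 0.30026644 rad
x = r_b·(cos φ + φ·sin φ) = 98.975655
y = r_b·(sin φ − φ·cos φ) = 0.847769

x=98.975655 y=0.847769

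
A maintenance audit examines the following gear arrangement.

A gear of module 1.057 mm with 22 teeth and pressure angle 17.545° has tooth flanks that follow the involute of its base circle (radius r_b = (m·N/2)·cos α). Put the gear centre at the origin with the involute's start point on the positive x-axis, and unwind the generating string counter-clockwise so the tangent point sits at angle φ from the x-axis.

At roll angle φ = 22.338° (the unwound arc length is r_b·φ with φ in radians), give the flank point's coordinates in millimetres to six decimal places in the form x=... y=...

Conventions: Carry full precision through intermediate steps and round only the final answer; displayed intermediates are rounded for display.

x=11.896915 y=0.215679

recognized (one wheel, involute flank): single-mesh tooth geometry, m = 1.057, N = 22
pitch radius r_p = m·N/2 = 1.057·22/2 = 11.627000
base radius r_b = r_p·cos α = 11.627000·cos 17.545° = 11.086118
roll angle φ = 22.338° = 0.38987165 rad
x = r_b·(cos φ + φ·sin φ) = 11.896915
y = r_b·(sin φ − φ·cos φ) = 0.215679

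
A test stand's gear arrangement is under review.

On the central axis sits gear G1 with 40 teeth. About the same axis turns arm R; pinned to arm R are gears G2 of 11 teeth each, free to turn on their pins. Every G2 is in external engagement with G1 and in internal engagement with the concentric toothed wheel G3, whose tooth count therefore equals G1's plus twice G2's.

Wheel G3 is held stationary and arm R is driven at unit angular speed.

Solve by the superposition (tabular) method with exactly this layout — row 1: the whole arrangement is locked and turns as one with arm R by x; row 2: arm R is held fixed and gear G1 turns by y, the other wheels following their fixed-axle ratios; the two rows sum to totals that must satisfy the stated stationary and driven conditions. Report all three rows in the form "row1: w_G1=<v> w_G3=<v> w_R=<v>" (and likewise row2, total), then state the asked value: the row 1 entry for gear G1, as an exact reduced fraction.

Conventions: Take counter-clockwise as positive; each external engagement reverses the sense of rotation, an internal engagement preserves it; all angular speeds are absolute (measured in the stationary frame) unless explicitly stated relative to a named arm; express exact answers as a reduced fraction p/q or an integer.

planetary set (40T centre, 11T on arm, 62T internal) — Willis relation
row 1 (train locked, turned with arm): all members turn x
row 2 — arm fixed, fixed-axis ratios: sun y, ring −(40/62)·y, arm 0
boundary: total ω_ring = x − (40/62)·y = 0 and total ω_arm = x = 1  ⇒  y = 31/20, x = 1
row 2 ring = −(40/62)·31/20 = -1
totals (row 1 + row 2): sun 1 + 31/20 = 51/20, ring 1 + (-1) = 0, arm 1 + 0 = 1
asked cell (row1, sun) = 1

row1: w_G1=1 w_G3=1 w_R=1
row2: w_G1=31/20 w_G3=-1 w_R=0
total: w_G1=51/20 w_G3=0 w_R=1
asked value: 1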